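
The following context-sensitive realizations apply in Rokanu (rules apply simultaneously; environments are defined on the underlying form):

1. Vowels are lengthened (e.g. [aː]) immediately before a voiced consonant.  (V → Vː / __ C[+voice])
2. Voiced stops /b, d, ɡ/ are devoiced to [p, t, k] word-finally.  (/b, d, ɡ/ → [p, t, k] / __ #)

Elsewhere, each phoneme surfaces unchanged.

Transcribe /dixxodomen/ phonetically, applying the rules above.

/d/ (word-initial) fails the environment for rule 2, so it stays [d].
/i/ — between /d/ and /x/; rule 1 does not apply here → [i].
/x/ (between /i/ and /x/) is unaffected → [x].
/x/ (between /x/ and /o/): no rule targets it → [x].
/o/ — between /x/ and /d/, before a voiced consonant — surfaces as [oː] (rule 1).
/d/ (between /o/ and /o/) is in the target of rule 2 but the environment (word-finally) is not met → [d].
Rule 1 applies to /o/ (between /d/ and /m/: before a voiced consonant) → [oː].
/m/ stays [m].
/e/ (between /m/ and /n/): before a voiced consonant, so rule 1 applies → [eː].
/n/ stays [n].

[dixxoːdoːmeːn]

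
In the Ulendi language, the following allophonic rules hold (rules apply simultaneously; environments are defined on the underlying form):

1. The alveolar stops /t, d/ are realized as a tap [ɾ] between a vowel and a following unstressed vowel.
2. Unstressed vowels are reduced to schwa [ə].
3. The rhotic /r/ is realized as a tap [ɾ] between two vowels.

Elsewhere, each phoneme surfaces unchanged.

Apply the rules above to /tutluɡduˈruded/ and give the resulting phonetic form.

[tətləɡdəˈɾuɾəd]

/t/ (word-initial) is in the target of rule 1 but the environment (between a vowel and a following unstressed vowel) is not met → [t].
Rule 2 applies to /u/ (between /t/ and /t/: in an unstressed syllable) → [ə].
/t/ — between /u/ and /l/; rule 1 does not apply here → [t].
/u/ (between /l/ and /ɡ/): in an unstressed syllable, so rule 2 applies → [ə].
/d/ (between /ɡ/ and /u/): rule 1 targets it, but not between a vowel and a following unstressed vowel → unchanged [d].
/u/ — between /d/ and /r/, in an unstressed syllable — surfaces as [ə] (rule 2).
Rule 3 applies to /r/ (between /u/ and /u/: between two vowels) → [ɾ].
/u/ (between /r/ and /d/) is in the target of rule 2 but the environment (in an unstressed syllable) is not met → [u].
Rule 1 applies to /d/ (between /u/ and /e/: between a vowel and a following unstressed vowel) → [ɾ].
/e/ (between /d/ and /d/): in an unstressed syllable, so rule 2 applies → [ə].
/d/ — word-final; rule 1 does not apply here → [d].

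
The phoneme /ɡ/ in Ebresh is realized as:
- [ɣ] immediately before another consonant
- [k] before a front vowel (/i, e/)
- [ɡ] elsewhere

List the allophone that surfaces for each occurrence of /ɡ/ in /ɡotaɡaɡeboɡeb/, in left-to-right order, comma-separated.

Occurrence 1 (position 1): no conditioning environment matches → elsewhere allophone [ɡ].
Occurrence 2 (position 5): no conditioning environment matches → elsewhere allophone [ɡ].
Occurrence 3 (position 7): before a front vowel (/i, e/) → [k].
Occurrence 4 (position 11): before a front vowel (/i, e/) → [k].

[ɡ], [ɡ], [k], [k]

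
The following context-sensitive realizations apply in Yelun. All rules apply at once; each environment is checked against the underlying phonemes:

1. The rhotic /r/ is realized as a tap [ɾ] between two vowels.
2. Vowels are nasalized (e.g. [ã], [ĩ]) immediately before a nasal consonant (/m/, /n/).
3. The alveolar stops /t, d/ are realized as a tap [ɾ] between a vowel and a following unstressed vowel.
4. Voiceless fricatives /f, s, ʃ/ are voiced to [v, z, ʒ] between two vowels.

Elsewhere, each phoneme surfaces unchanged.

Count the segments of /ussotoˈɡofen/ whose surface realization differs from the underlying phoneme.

Segments that undergo a rule: /t/ → [ɾ] (rule 3); /f/ → [v] (rule 4); /e/ → [ẽ] (rule 2).
All other segments surface unchanged.

3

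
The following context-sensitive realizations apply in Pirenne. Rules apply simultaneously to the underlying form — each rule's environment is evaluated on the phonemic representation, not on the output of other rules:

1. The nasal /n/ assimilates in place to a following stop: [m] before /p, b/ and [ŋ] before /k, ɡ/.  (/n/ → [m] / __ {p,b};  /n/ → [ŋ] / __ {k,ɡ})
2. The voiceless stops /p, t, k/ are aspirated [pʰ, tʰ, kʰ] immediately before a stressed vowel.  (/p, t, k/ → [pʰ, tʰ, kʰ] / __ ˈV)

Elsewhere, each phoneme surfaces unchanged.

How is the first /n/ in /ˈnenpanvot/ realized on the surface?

/n/ (word-initial) is in the target of rule 1 but the environment (before a labial or velar stop) is not met → [n].

[n]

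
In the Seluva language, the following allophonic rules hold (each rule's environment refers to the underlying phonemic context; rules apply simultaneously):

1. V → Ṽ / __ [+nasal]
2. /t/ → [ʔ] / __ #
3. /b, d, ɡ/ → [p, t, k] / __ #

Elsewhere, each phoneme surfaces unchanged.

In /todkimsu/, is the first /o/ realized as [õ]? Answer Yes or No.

No

/o/ — between /t/ and /d/; rule 1 does not apply here → [o].
The actual realization is [o], not [õ].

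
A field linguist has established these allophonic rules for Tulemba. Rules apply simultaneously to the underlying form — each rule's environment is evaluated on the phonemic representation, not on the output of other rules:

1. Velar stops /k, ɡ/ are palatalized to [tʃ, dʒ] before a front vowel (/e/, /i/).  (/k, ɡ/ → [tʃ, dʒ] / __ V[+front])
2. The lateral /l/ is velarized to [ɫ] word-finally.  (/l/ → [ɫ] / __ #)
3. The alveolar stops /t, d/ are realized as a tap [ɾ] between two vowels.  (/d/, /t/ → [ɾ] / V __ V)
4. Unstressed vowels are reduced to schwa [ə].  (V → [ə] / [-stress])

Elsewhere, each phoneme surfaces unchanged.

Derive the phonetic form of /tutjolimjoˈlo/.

/t/ — word-initial; rule 3 does not apply here → [t].
/u/ (between /t/ and /t/) occurs in an unstressed syllable → [ə] by rule 4.
/t/ — between /u/ and /j/; rule 3 does not apply here → [t].
/j/ — not in any rule's target class → [j].
/o/ — between /j/ and /l/, in an unstressed syllable — surfaces as [ə] (rule 4).
/l/ (between /o/ and /i/): rule 2 targets it, but not word-finally → unchanged [l].
/i/ meets the environment for rule 4 (in an unstressed syllable) → [ə].
/m/ stays [m].
/j/ (between /m/ and /o/): no rule targets it → [j].
/o/ — between /j/ and /l/, in an unstressed syllable — surfaces as [ə] (rule 4).
/l/ (between /o/ and /o/) fails the environment for rule 2, so it stays [l].
/o/ (word-final): rule 4 targets it, but not in an unstressed syllable → unchanged [o].

[tətjələmjəˈlo]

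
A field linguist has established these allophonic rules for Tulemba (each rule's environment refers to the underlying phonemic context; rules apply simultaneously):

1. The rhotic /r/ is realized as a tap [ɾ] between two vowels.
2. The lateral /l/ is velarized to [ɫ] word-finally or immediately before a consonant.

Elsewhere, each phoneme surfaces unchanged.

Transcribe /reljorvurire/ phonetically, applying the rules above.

/r/ (word-initial) is in the target of rule 1 but the environment (between two vowels) is not met → [r].
Rule 2 applies to /l/ (between /e/ and /j/: word-finally or immediately before a consonant) → [ɫ].
/r/ (between /o/ and /v/): rule 1 targets it, but not between two vowels → unchanged [r].
/r/ — between /u/ and /i/, between two vowels — surfaces as [ɾ] (rule 1).
/r/ (between /i/ and /e/): between two vowels, so rule 1 applies → [ɾ].

[reɫjorvuɾiɾe]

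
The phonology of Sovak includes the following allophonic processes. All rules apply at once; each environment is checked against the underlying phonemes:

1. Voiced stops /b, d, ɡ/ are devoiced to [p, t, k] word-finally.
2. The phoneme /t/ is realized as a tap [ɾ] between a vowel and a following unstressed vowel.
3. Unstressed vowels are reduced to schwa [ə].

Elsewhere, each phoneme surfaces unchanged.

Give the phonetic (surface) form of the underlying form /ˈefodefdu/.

[ˈefədəfdə]

/e/ (word-initial) is in the target of rule 3 but the environment (in an unstressed syllable) is not met → [e].
/f/ stays [f].
/o/ meets the environment for rule 3 (in an unstressed syllable) → [ə].
/d/ — between /o/ and /e/; rule 1 does not apply here → [d].
/e/ (between /d/ and /f/) occurs in an unstressed syllable → [ə] by rule 3.
/f/ (between /e/ and /d/) is unaffected → [f].
/d/ — between /f/ and /u/; rule 1 does not apply here → [d].
/u/ (word-final) occurs in an unstressed syllable → [ə] by rule 3.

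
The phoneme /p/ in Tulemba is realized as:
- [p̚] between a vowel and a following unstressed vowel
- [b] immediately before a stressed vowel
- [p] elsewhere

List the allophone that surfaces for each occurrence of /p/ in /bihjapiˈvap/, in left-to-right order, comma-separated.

[p̚], [p]

Occurrence 1 (position 6): between a vowel and a following unstressed vowel → [p̚].
Occurrence 2 (position 10): no conditioning environment matches → elsewhere allophone [p].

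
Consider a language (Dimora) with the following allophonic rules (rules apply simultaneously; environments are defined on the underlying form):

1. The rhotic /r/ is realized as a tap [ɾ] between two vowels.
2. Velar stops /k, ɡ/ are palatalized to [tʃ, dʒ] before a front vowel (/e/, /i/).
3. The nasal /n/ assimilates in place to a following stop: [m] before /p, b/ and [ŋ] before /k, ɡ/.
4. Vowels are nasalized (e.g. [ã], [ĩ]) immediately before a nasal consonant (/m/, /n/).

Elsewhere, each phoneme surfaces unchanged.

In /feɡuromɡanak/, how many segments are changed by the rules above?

Segments that undergo a rule: /r/ → [ɾ] (rule 1); /o/ → [õ] (rule 4); /a/ → [ã] (rule 4).
All other segments surface unchanged.

3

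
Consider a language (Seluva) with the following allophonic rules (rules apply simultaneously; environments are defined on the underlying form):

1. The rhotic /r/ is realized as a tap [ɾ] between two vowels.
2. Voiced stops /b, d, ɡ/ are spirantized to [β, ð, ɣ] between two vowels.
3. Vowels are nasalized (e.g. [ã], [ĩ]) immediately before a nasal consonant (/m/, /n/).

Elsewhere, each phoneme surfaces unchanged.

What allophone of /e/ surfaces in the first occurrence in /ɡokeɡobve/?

[e]

/e/ (between /k/ and /ɡ/) fails the environment for rule 3, so it stays [e].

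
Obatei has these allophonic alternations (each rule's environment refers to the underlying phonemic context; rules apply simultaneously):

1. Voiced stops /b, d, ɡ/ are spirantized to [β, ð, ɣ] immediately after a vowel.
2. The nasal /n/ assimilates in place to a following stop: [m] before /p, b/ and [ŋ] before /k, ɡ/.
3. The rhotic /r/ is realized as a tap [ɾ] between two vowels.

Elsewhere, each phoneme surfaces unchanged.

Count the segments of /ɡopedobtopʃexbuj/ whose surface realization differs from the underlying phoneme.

Segments that undergo a rule: /d/ → [ð] (rule 1); /b/ → [β] (rule 1).
All other segments surface unchanged.

2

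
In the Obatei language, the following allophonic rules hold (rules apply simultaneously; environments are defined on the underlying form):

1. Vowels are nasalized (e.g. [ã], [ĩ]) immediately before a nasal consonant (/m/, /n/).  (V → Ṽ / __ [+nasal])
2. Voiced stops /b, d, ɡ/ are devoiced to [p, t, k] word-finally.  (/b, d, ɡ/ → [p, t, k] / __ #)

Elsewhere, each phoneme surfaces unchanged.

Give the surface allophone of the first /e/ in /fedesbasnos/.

/e/ (between /f/ and /d/) fails the environment for rule 1, so it stays [e].

[e]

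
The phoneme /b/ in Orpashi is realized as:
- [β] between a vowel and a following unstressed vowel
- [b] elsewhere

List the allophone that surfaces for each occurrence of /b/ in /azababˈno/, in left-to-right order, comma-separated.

[β], [b]

Occurrence 1 (position 4): between a vowel and a following unstressed vowel → [β].
Occurrence 2 (position 6): no conditioning environment matches → elsewhere allophone [b].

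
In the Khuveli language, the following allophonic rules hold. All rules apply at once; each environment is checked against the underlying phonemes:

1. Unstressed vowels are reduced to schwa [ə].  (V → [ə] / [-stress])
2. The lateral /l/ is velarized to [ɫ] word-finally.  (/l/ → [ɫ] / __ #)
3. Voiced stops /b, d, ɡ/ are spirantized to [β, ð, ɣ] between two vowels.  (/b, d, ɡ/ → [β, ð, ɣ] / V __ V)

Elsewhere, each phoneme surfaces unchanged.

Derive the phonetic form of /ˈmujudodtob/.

/m/ — not in any rule's target class → [m].
/u/ (between /m/ and /j/) fails the environment for rule 1, so it stays [u].
/j/ — not in any rule's target class → [j].
/u/ (between /j/ and /d/): in an unstressed syllable, so rule 1 applies → [ə].
/d/ (between /u/ and /o/) occurs between two vowels → [ð] by rule 3.
/o/ (between /d/ and /d/) occurs in an unstressed syllable → [ə] by rule 1.
/d/ — between /o/ and /t/; rule 3 does not apply here → [d].
/t/ (between /d/ and /o/): no rule targets it → [t].
/o/ meets the environment for rule 1 (in an unstressed syllable) → [ə].
/b/ (word-final): rule 3 targets it, but not between two vowels → unchanged [b].

[ˈmujəðədtəb]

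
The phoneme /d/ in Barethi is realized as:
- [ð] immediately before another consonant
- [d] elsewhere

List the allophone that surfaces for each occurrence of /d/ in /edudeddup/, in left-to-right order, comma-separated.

[d], [d], [ð], [d]

Occurrence 1 (position 2): no conditioning environment matches → elsewhere allophone [d].
Occurrence 2 (position 4): no conditioning environment matches → elsewhere allophone [d].
Occurrence 3 (position 6): immediately before another consonant → [ð].
Occurrence 4 (position 7): no conditioning environment matches → elsewhere allophone [d].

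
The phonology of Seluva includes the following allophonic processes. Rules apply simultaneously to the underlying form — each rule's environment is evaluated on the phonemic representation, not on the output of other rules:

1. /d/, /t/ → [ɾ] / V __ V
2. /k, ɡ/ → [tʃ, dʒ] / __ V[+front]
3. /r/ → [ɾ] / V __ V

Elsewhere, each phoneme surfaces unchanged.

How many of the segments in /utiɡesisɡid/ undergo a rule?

3

Segments that undergo a rule: /t/ → [ɾ] (rule 1); /ɡ/ → [dʒ] (rule 2); /ɡ/ → [dʒ] (rule 2).
All other segments surface unchanged.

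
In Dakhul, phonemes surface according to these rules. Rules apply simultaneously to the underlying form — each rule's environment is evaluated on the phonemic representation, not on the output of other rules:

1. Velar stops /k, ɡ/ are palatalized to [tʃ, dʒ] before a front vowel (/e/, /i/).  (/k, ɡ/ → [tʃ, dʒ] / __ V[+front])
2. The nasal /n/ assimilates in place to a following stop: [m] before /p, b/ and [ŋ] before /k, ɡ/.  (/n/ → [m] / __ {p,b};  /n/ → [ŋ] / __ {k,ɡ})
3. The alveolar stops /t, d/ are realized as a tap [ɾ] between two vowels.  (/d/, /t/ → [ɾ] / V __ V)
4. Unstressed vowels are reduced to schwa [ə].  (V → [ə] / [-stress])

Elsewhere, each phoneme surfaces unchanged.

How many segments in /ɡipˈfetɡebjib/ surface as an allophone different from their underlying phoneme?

Segments that undergo a rule: /ɡ/ → [dʒ] (rule 1); /i/ → [ə] (rule 4); /ɡ/ → [dʒ] (rule 1); /e/ → [ə] (rule 4); /i/ → [ə] (rule 4).
All other segments surface unchanged.

5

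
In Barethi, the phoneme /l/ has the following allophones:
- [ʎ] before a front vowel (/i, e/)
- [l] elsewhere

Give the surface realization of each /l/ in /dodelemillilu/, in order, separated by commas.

Occurrence 1 (position 5): before a front vowel (/i, e/) → [ʎ].
Occurrence 2 (position 9): no conditioning environment matches → elsewhere allophone [l].
Occurrence 3 (position 10): before a front vowel (/i, e/) → [ʎ].
Occurrence 4 (position 12): no conditioning environment matches → elsewhere allophone [l].

[ʎ], [l], [ʎ], [l]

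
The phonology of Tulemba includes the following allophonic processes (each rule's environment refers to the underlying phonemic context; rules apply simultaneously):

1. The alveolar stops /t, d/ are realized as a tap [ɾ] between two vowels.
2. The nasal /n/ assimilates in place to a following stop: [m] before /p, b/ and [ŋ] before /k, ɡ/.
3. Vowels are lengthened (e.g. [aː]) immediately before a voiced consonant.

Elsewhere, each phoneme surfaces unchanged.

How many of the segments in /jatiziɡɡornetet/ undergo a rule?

5

Segments that undergo a rule: /t/ → [ɾ] (rule 1); /i/ → [iː] (rule 3); /i/ → [iː] (rule 3); /o/ → [oː] (rule 3); /t/ → [ɾ] (rule 1).
All other segments surface unchanged.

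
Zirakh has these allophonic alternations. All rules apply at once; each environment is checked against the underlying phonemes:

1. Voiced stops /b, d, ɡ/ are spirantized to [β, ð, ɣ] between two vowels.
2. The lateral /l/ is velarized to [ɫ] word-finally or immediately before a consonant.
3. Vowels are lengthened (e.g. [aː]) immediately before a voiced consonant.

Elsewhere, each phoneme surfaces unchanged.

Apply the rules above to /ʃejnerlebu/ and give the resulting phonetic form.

/ʃ/ — not in any rule's target class → [ʃ].
/e/ — between /ʃ/ and /j/, before a voiced consonant — surfaces as [eː] (rule 3).
/j/ stays [j].
/n/ stays [n].
/e/ (between /n/ and /r/): before a voiced consonant, so rule 3 applies → [eː].
/r/ (between /e/ and /l/) is unaffected → [r].
/l/ (between /r/ and /e/) is in the target of rule 2 but the environment (word-finally or immediately before a consonant) is not met → [l].
/e/ (between /l/ and /b/): before a voiced consonant, so rule 3 applies → [eː].
/b/ meets the environment for rule 1 (between two vowels) → [β].
/u/ — word-final; rule 3 does not apply here → [u].

[ʃeːjneːrleːβu]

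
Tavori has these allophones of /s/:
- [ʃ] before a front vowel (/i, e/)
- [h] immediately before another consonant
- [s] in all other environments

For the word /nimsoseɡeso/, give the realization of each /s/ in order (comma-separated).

Occurrence 1 (position 4): no conditioning environment matches → elsewhere allophone [s].
Occurrence 2 (position 6): before a front vowel (/i, e/) → [ʃ].
Occurrence 3 (position 10): no conditioning environment matches → elsewhere allophone [s].

[s], [ʃ], [s]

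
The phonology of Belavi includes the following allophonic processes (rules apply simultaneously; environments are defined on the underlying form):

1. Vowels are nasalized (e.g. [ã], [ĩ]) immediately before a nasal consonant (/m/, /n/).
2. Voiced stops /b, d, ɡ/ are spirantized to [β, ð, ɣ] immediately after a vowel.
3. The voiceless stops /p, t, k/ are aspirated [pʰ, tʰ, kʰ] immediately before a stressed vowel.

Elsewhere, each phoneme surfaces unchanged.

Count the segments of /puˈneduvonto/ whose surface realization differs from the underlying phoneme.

Segments that undergo a rule: /u/ → [ũ] (rule 1); /d/ → [ð] (rule 2); /o/ → [õ] (rule 1).
All other segments surface unchanged.

3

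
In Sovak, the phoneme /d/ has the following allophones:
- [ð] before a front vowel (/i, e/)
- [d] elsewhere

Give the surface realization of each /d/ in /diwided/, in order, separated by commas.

Occurrence 1 (position 1): before a front vowel (/i, e/) → [ð].
Occurrence 2 (position 5): before a front vowel (/i, e/) → [ð].
Occurrence 3 (position 7): no conditioning environment matches → elsewhere allophone [d].

[ð], [ð], [d]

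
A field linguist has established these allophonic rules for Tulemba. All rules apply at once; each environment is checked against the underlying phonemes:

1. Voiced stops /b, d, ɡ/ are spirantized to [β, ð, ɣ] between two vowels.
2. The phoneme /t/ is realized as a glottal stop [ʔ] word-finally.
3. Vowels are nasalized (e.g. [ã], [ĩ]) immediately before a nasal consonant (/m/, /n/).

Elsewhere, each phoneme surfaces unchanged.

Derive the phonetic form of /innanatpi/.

/i/ (word-initial) occurs before a nasal consonant → [ĩ] by rule 3.
/n/ (between /i/ and /n/) is unaffected → [n].
/n/ (between /n/ and /a/): no rule targets it → [n].
Rule 3 applies to /a/ (between /n/ and /n/: before a nasal consonant) → [ã].
/n/ (between /a/ and /a/): no rule targets it → [n].
/a/ — between /n/ and /t/; rule 3 does not apply here → [a].
/t/ (between /a/ and /p/): rule 2 targets it, but not word-finally → unchanged [t].
/p/ stays [p].
/i/ (word-final) fails the environment for rule 3, so it stays [i].

[ĩnnãnatpi]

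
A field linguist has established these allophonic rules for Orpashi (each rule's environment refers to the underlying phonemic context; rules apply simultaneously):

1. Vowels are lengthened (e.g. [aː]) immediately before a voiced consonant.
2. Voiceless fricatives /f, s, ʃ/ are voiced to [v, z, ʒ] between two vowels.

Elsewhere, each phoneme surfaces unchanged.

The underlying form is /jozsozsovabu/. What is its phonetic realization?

[joːzsoːzsoːvaːbu]

/o/ — between /j/ and /z/, before a voiced consonant — surfaces as [oː] (rule 1).
/s/ (between /z/ and /o/) is in the target of rule 2 but the environment (between two vowels) is not met → [s].
Rule 1 applies to /o/ (between /s/ and /z/: before a voiced consonant) → [oː].
/s/ — between /z/ and /o/; rule 2 does not apply here → [s].
/o/ (between /s/ and /v/) occurs before a voiced consonant → [oː] by rule 1.
/a/ meets the environment for rule 1 (before a voiced consonant) → [aː].
/u/ (word-final): rule 1 targets it, but not before a voiced consonant → unchanged [u].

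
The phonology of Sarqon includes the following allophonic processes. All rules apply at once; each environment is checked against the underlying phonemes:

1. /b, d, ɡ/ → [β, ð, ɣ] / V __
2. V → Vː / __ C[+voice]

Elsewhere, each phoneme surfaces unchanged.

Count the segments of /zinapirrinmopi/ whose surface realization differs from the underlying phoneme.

Segments that undergo a rule: /i/ → [iː] (rule 2); /i/ → [iː] (rule 2); /i/ → [iː] (rule 2).
All other segments surface unchanged.

3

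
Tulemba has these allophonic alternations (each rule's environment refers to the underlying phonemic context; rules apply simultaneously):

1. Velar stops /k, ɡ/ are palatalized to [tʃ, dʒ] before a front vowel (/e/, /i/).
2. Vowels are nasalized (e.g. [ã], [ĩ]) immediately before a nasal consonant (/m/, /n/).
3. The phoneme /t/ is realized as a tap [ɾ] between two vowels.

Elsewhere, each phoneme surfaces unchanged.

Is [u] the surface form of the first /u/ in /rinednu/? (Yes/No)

Yes

/u/ (word-final) fails the environment for rule 2, so it stays [u].
The actual realization is [u], which matches [u].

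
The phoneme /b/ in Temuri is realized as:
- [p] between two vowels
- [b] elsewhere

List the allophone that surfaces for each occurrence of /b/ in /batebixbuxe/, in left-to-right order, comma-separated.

Occurrence 1 (position 1): no conditioning environment matches → elsewhere allophone [b].
Occurrence 2 (position 5): between two vowels → [p].
Occurrence 3 (position 8): no conditioning environment matches → elsewhere allophone [b].

[b], [p], [b]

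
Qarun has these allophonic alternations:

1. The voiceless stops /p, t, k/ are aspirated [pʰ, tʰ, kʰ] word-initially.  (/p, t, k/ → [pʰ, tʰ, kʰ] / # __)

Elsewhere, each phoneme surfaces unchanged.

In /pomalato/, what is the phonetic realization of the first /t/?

[t]

/t/ (between /a/ and /o/): rule 1 targets it, but not word-initially → unchanged [t].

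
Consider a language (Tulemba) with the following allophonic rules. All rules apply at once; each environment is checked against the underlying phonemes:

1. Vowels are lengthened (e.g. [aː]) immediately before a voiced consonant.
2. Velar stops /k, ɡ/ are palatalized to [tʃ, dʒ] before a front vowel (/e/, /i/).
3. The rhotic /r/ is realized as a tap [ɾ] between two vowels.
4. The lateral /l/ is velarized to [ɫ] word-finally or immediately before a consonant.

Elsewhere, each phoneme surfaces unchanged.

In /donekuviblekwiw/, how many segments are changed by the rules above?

Segments that undergo a rule: /o/ → [oː] (rule 1); /u/ → [uː] (rule 1); /i/ → [iː] (rule 1); /i/ → [iː] (rule 1).
All other segments surface unchanged.

4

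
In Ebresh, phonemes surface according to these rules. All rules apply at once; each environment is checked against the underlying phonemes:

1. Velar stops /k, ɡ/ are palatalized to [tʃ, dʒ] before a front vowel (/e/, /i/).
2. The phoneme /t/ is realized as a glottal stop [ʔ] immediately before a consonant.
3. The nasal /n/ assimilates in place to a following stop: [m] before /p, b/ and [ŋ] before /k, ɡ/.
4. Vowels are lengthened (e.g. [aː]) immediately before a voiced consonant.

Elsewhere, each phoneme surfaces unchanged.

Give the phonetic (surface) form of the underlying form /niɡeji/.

[niːdʒeːji]

/n/ — word-initial; rule 3 does not apply here → [n].
/i/ (between /n/ and /ɡ/): before a voiced consonant, so rule 4 applies → [iː].
/ɡ/ — between /i/ and /e/, before a front vowel — surfaces as [dʒ] (rule 1).
/e/ (between /ɡ/ and /j/) occurs before a voiced consonant → [eː] by rule 4.
/i/ — word-final; rule 4 does not apply here → [i].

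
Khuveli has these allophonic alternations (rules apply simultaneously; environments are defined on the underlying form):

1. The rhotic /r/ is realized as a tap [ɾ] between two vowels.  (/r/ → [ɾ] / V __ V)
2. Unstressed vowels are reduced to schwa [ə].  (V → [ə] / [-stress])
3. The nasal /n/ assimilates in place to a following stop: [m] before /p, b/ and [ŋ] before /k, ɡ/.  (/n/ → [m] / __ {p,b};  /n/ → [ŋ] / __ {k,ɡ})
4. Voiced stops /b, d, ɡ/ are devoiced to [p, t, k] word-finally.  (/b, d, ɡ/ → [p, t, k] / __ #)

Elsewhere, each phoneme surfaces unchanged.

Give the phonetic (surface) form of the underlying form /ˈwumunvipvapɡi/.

/w/ — not in any rule's target class → [w].
/u/ — between /w/ and /m/; rule 2 does not apply here → [u].
/m/ (between /u/ and /u/): no rule targets it → [m].
/u/ meets the environment for rule 2 (in an unstressed syllable) → [ə].
/n/ (between /u/ and /v/) is in the target of rule 3 but the environment (before a labial or velar stop) is not met → [n].
/v/ (between /n/ and /i/): no rule targets it → [v].
Rule 2 applies to /i/ (between /v/ and /p/: in an unstressed syllable) → [ə].
/p/ (between /i/ and /v/): no rule targets it → [p].
/v/ — not in any rule's target class → [v].
/a/ (between /v/ and /p/): in an unstressed syllable, so rule 2 applies → [ə].
/p/ stays [p].
/ɡ/ — between /p/ and /i/; rule 4 does not apply here → [ɡ].
/i/ (word-final): in an unstressed syllable, so rule 2 applies → [ə].

[ˈwumənvəpvəpɡə]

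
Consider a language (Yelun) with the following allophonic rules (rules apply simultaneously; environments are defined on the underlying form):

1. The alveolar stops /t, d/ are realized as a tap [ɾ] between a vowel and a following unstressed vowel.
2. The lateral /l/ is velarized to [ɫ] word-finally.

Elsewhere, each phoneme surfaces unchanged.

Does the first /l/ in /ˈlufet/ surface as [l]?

Yes

/l/ (word-initial) is in the target of rule 2 but the environment (word-finally) is not met → [l].
The actual realization is [l], which matches [l].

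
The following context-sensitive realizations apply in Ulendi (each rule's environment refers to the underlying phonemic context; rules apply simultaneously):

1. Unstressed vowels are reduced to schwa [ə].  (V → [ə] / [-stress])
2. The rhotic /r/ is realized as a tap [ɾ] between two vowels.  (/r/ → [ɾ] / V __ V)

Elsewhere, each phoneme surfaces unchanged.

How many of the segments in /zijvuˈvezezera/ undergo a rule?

Segments that undergo a rule: /i/ → [ə] (rule 1); /u/ → [ə] (rule 1); /e/ → [ə] (rule 1); /e/ → [ə] (rule 1); /r/ → [ɾ] (rule 2); /a/ → [ə] (rule 1).
All other segments surface unchanged.

6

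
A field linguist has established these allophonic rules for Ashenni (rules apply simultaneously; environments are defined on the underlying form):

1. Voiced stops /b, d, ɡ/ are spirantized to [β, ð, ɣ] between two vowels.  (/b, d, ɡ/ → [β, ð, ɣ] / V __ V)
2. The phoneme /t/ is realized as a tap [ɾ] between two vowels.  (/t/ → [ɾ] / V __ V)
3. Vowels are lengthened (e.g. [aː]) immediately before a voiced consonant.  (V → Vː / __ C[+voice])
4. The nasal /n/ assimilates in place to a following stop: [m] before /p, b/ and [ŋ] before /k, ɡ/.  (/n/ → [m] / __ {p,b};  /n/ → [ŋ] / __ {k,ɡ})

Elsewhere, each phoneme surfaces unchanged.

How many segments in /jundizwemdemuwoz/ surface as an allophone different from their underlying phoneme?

6

Segments that undergo a rule: /u/ → [uː] (rule 3); /i/ → [iː] (rule 3); /e/ → [eː] (rule 3); /e/ → [eː] (rule 3); /u/ → [uː] (rule 3); /o/ → [oː] (rule 3).
All other segments surface unchanged.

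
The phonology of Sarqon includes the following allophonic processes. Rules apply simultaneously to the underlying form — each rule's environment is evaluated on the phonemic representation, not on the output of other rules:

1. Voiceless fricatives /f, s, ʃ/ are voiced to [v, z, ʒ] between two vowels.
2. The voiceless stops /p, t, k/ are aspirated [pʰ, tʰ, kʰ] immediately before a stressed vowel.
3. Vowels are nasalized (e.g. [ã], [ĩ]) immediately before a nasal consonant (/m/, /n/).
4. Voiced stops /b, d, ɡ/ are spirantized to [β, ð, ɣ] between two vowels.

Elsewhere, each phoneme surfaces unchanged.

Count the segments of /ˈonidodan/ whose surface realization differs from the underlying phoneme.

4

Segments that undergo a rule: /o/ → [õ] (rule 3); /d/ → [ð] (rule 4); /d/ → [ð] (rule 4); /a/ → [ã] (rule 3).
All other segments surface unchanged.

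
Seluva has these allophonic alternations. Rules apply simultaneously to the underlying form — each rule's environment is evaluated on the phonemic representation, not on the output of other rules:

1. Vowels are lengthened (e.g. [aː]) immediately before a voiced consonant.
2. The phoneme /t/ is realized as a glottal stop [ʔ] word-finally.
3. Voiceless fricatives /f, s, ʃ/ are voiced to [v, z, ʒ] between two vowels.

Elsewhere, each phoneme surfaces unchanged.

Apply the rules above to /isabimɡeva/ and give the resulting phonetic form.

[izaːbiːmɡeːva]

/i/ (word-initial) fails the environment for rule 1, so it stays [i].
/s/ (between /i/ and /a/) occurs between two vowels → [z] by rule 3.
/a/ (between /s/ and /b/): before a voiced consonant, so rule 1 applies → [aː].
/b/ (between /a/ and /i/) is unaffected → [b].
/i/ (between /b/ and /m/): before a voiced consonant, so rule 1 applies → [iː].
/m/ — not in any rule's target class → [m].
/ɡ/ (between /m/ and /e/) is unaffected → [ɡ].
/e/ (between /ɡ/ and /v/) occurs before a voiced consonant → [eː] by rule 1.
/v/ stays [v].
/a/ — word-final; rule 1 does not apply here → [a].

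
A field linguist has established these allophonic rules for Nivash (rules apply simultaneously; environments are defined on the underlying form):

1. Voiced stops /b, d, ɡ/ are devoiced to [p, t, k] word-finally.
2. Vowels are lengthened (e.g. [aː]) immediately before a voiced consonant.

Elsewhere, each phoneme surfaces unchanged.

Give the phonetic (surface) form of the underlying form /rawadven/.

/r/ — not in any rule's target class → [r].
/a/ meets the environment for rule 2 (before a voiced consonant) → [aː].
/w/ — not in any rule's target class → [w].
Rule 2 applies to /a/ (between /w/ and /d/: before a voiced consonant) → [aː].
/d/ — between /a/ and /v/; rule 1 does not apply here → [d].
/v/ stays [v].
Rule 2 applies to /e/ (between /v/ and /n/: before a voiced consonant) → [eː].
/n/ (word-final) is unaffected → [n].

[raːwaːdveːn]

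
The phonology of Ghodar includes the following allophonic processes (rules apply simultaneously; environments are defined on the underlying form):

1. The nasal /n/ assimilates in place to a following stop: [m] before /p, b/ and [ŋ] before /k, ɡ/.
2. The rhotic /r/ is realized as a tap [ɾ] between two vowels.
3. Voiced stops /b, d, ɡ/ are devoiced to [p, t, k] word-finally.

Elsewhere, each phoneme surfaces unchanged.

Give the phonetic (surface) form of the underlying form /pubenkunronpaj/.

/b/ (between /u/ and /e/) is in the target of rule 3 but the environment (word-finally) is not met → [b].
/n/ (between /e/ and /k/) occurs before a labial or velar stop → [ŋ] by rule 1.
/n/ (between /u/ and /r/) fails the environment for rule 1, so it stays [n].
/r/ (between /n/ and /o/): rule 2 targets it, but not between two vowels → unchanged [r].
/n/ — between /o/ and /p/, before a labial or velar stop — surfaces as [m] (rule 1).

[pubeŋkunrompaj]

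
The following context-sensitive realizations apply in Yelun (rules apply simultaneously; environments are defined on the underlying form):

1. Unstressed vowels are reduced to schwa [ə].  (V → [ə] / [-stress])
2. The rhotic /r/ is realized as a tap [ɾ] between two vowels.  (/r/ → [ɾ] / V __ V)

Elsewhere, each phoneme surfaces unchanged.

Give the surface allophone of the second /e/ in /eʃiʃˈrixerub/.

/e/ meets the environment for rule 1 (in an unstressed syllable) → [ə].

[ə]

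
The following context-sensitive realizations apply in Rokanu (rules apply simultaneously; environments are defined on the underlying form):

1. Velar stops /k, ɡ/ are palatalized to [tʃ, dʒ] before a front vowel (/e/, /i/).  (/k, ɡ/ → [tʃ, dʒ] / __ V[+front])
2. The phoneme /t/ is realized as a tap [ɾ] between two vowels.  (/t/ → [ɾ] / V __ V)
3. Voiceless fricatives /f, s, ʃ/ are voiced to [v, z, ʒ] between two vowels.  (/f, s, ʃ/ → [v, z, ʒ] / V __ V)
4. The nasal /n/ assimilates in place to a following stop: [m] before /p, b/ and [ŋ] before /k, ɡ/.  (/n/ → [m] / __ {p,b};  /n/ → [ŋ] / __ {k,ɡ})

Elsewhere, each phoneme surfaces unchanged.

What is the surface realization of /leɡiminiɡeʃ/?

[ledʒiminidʒeʃ]

Rule 1 applies to /ɡ/ (between /e/ and /i/: before a front vowel) → [dʒ].
/n/ (between /i/ and /i/): rule 4 targets it, but not before a labial or velar stop → unchanged [n].
/ɡ/ (between /i/ and /e/): before a front vowel, so rule 1 applies → [dʒ].
/ʃ/ (word-final): rule 3 targets it, but not between two vowels → unchanged [ʃ].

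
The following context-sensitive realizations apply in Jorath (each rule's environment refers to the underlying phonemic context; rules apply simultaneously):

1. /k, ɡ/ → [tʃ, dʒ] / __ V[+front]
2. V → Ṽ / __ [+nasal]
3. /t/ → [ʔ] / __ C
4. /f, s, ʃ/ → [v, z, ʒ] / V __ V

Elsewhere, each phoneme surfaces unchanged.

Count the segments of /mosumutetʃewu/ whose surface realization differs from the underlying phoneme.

Segments that undergo a rule: /s/ → [z] (rule 4); /u/ → [ũ] (rule 2); /t/ → [ʔ] (rule 3).
All other segments surface unchanged.

3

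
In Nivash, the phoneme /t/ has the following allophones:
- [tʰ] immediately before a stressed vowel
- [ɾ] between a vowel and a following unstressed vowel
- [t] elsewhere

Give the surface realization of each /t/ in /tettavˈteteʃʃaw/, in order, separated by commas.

Occurrence 1 (position 1): no conditioning environment matches → elsewhere allophone [t].
Occurrence 2 (position 3): no conditioning environment matches → elsewhere allophone [t].
Occurrence 3 (position 4): no conditioning environment matches → elsewhere allophone [t].
Occurrence 4 (position 7): immediately before a stressed vowel → [tʰ].
Occurrence 5 (position 9): between a vowel and an unstressed vowel → [ɾ].

[t], [t], [t], [tʰ], [ɾ]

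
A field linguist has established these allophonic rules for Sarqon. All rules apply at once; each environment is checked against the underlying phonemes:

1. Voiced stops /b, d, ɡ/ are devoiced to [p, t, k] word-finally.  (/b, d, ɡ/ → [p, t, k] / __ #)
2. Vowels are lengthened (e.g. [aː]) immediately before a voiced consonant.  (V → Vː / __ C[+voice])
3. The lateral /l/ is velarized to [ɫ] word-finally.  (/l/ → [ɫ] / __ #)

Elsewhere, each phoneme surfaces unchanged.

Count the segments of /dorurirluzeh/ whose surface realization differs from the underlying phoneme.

4

Segments that undergo a rule: /o/ → [oː] (rule 2); /u/ → [uː] (rule 2); /i/ → [iː] (rule 2); /u/ → [uː] (rule 2).
All other segments surface unchanged.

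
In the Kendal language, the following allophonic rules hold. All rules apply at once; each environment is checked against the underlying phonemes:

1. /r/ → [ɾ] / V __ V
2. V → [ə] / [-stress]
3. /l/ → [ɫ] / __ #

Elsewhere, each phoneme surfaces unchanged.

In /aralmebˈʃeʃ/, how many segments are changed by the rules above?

Segments that undergo a rule: /a/ → [ə] (rule 2); /r/ → [ɾ] (rule 1); /a/ → [ə] (rule 2); /e/ → [ə] (rule 2).
All other segments surface unchanged.

4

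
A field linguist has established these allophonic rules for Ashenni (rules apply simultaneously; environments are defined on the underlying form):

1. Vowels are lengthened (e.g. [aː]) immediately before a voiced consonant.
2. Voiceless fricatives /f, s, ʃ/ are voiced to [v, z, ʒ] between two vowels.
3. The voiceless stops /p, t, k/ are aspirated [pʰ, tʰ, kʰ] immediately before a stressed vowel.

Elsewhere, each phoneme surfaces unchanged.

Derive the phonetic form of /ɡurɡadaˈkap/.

[ɡuːrɡaːdaˈkʰap]

/ɡ/ (word-initial): no rule targets it → [ɡ].
/u/ (between /ɡ/ and /r/): before a voiced consonant, so rule 1 applies → [uː].
/r/ stays [r].
/ɡ/ (between /r/ and /a/) is unaffected → [ɡ].
/a/ (between /ɡ/ and /d/) occurs before a voiced consonant → [aː] by rule 1.
/d/ (between /a/ and /a/) is unaffected → [d].
/a/ (between /d/ and /k/): rule 1 targets it, but not before a voiced consonant → unchanged [a].
Rule 3 applies to /k/ (between /a/ and /a/: immediately before a stressed vowel) → [kʰ].
/a/ (between /k/ and /p/): rule 1 targets it, but not before a voiced consonant → unchanged [a].
/p/ (word-final) fails the environment for rule 3, so it stays [p].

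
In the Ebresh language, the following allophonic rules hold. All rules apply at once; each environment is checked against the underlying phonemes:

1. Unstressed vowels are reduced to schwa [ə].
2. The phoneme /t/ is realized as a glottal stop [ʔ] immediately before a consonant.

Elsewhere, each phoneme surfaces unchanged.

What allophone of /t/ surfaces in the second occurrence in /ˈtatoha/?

/t/ (between /a/ and /o/): rule 2 targets it, but not immediately before a consonant → unchanged [t].

[t]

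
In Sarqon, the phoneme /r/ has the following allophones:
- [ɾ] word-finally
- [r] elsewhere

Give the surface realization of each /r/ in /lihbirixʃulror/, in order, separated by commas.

Occurrence 1 (position 6): no conditioning environment matches → elsewhere allophone [r].
Occurrence 2 (position 12): no conditioning environment matches → elsewhere allophone [r].
Occurrence 3 (position 14): word-finally → [ɾ].

[r], [r], [ɾ]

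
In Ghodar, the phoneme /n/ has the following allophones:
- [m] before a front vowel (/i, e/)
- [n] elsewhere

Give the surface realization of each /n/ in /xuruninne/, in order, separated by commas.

[m], [n], [m]

Occurrence 1 (position 5): before a front vowel (/i, e/) → [m].
Occurrence 2 (position 7): no conditioning environment matches → elsewhere allophone [n].
Occurrence 3 (position 8): before a front vowel (/i, e/) → [m].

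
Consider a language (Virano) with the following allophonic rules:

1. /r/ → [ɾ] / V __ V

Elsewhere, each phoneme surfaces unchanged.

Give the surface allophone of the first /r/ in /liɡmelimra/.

[r]

/r/ — between /m/ and /a/; rule 1 does not apply here → [r].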